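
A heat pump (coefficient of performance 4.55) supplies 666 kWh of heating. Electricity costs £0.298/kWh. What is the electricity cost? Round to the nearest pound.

£44

Electrical input = 666 kWh / 4.55 = 146.4 kWh
Cost = 146.4 × £0.298/kWh = £43.62 ≈ £44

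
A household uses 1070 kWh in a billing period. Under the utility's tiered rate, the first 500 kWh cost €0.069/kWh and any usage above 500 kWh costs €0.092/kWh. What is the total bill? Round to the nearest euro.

First 500 kWh × €0.069 = €34.50
Remaining 570 kWh × €0.092 = €52.44
Total = €86.94 ≈ €87

€87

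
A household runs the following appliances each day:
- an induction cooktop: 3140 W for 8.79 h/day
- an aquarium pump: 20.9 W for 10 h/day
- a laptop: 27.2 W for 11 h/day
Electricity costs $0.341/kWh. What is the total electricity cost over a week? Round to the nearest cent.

induction cooktop: 3140 W × 8.79 h × 7 d = 193,204 Wh = 193.2 kWh
aquarium pump: 20.9 W × 10 h × 7 d = 1,463 Wh = 1.463 kWh
laptop: 27.2 W × 11 h × 7 d = 2,094 Wh = 2.094 kWh
Total energy = 193.2 + 1.463 + 2.094 = 196.8 kWh
Cost = 196.8 kWh × $0.341 = $67.10

$67.10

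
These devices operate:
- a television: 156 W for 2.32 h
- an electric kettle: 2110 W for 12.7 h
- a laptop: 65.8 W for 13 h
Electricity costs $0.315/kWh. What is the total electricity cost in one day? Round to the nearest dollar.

television: 156 W × 2.32 h = 362 Wh = 0.3619 kWh
electric kettle: 2110 W × 12.7 h = 26,797 Wh = 26.8 kWh
laptop: 65.8 W × 13 h = 855 Wh = 0.8554 kWh
Total energy = 0.3619 + 26.8 + 0.8554 = 28.01 kWh
Cost = 28.01 kWh × $0.315 = $8.82 ≈ $9

$9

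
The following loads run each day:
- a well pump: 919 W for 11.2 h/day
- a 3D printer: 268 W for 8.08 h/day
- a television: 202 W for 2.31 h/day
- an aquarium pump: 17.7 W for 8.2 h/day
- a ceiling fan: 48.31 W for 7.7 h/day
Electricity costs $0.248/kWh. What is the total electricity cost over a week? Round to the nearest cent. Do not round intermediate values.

$23.34

well pump: 919 W × 11.2 h × 7 d = 72,050 Wh = 72.05 kWh
3D printer: 268 W × 8.08 h × 7 d = 15,158 Wh = 15.16 kWh
television: 202 W × 2.31 h × 7 d = 3,266 Wh = 3.266 kWh
aquarium pump: 17.7 W × 8.2 h × 7 d = 1,016 Wh = 1.016 kWh
ceiling fan: 48.31 W × 7.7 h × 7 d = 2,604 Wh = 2.604 kWh
Total energy = 72.05 + 15.16 + 3.266 + 1.016 + 2.604 = 94.09 kWh
Cost = 94.09 kWh × $0.248 = $23.34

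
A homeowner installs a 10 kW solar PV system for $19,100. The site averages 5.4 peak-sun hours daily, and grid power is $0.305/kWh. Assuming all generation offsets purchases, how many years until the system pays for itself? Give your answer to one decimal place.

Daily generation = 10 kW × 5.4 h = 54 kWh
Annual generation = 54 × 365 = 19710 kWh
Annual savings = 19710 × $0.305 = $6,011.55
Payback = $19,100 / $6,011.55 = 3.18 years

3.2 years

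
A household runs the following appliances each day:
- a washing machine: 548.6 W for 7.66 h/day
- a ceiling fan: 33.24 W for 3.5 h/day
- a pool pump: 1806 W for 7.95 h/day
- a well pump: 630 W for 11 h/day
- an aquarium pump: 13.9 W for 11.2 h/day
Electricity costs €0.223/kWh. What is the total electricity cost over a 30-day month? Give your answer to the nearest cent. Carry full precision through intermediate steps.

€172.35

washing machine: 548.6 W × 7.66 h × 30 d = 126,068 Wh = 126.1 kWh
ceiling fan: 33.24 W × 3.5 h × 30 d = 3,490 Wh = 3.49 kWh
pool pump: 1806 W × 7.95 h × 30 d = 430,731 Wh = 430.7 kWh
well pump: 630 W × 11 h × 30 d = 207,900 Wh = 207.9 kWh
aquarium pump: 13.9 W × 11.2 h × 30 d = 4,670 Wh = 4.67 kWh
Total energy = 126.1 + 3.49 + 430.7 + 207.9 + 4.67 = 772.9 kWh
Cost = 772.9 kWh × €0.223 = €172.35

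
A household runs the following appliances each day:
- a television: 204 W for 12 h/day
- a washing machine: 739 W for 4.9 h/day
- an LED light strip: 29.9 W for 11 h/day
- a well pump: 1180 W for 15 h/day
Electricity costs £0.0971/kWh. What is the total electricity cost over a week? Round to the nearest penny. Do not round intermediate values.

television: 204 W × 12 h × 7 d = 17,136 Wh = 17.14 kWh
washing machine: 739 W × 4.9 h × 7 d = 25,348 Wh = 25.35 kWh
LED light strip: 29.9 W × 11 h × 7 d = 2,302 Wh = 2.302 kWh
well pump: 1180 W × 15 h × 7 d = 123,900 Wh = 123.9 kWh
Total energy = 17.14 + 25.35 + 2.302 + 123.9 = 168.7 kWh
Cost = 168.7 kWh × £0.0971 = £16.38

£16.38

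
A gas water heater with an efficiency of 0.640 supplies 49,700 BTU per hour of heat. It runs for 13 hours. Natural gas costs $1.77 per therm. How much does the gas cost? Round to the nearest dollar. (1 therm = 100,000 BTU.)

$18

Heat delivered = 49,700 BTU/h × 13 h = 646,100 BTU
Gas input = 646,100 / 0.640 = 1,009,531 BTU
= 1,009,531 / 100,000 = 10.1 therm
Cost = 10.1 × $1.77/therm = $17.87 ≈ $18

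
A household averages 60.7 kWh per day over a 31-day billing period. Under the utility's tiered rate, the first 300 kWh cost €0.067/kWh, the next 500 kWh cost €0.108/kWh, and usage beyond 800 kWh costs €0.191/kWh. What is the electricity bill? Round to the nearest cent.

Usage = 60.7 kWh/day × 31 days = 1881.7 kWh
First 300 kWh × €0.067 = €20.10
Next 500 kWh × €0.108 = €54.00
Remaining 1081.7 kWh × €0.191 = €206.60
Total = €280.70

€280.70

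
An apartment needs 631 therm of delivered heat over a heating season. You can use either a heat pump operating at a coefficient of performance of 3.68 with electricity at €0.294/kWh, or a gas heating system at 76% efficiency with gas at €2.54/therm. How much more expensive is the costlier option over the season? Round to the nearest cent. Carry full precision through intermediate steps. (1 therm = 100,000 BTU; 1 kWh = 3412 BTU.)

€631.39

Heat load = 631 therm × 100,000 = 63,100,000 BTU
Gas: input = 63,100,000 / 0.76 = 83,026,316 BTU = 830.3 therm → 830.3 × €2.54 = €2,108.87
Heat pump: 63,100,000 BTU / 3412 = 18,490 kWh heat; / 3.68 = 5,025 kWh in → × €0.294 = €1,477.47
Difference = |€2,108.87 − €1,477.47| = €631.39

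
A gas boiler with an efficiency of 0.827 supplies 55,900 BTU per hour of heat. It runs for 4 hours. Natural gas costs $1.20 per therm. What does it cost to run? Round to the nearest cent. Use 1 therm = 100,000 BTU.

Heat delivered = 55,900 BTU/h × 4 h = 223,600 BTU
Gas input = 223,600 / 0.827 = 270,375 BTU
= 270,375 / 100,000 = 2.704 therm
Cost = 2.704 × $1.20/therm = $3.24

$3.24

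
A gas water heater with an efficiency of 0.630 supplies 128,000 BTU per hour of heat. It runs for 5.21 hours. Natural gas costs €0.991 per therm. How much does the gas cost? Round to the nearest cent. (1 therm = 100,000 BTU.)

€10.49

Heat delivered = 128,000 BTU/h × 5.21 h = 666,880 BTU
Gas input = 666,880 / 0.630 = 1,058,540 BTU
= 1,058,540 / 100,000 = 10.59 therm
Cost = 10.59 × €0.991/therm = €10.49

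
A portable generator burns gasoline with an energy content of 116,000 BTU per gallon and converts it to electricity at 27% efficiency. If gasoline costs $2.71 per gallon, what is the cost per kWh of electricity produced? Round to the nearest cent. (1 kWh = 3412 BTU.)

$0.30

Electrical output per gallon = 116,000 BTU × 0.27 / 3412 BTU/kWh = 9.179 kWh
Cost per kWh = $2.71 / 9.179 kWh = $0.295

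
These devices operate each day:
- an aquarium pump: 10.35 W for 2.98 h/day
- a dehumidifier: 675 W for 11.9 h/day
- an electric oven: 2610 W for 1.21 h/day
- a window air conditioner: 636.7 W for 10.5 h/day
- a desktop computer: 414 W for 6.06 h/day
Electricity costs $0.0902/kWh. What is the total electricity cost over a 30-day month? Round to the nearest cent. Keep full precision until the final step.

aquarium pump: 10.35 W × 2.98 h × 30 d = 925 Wh = 0.9253 kWh
dehumidifier: 675 W × 11.9 h × 30 d = 240,975 Wh = 241 kWh
electric oven: 2610 W × 1.21 h × 30 d = 94,743 Wh = 94.74 kWh
window air conditioner: 636.7 W × 10.5 h × 30 d = 200,560 Wh = 200.6 kWh
desktop computer: 414 W × 6.06 h × 30 d = 75,265 Wh = 75.27 kWh
Total energy = 0.9253 + 241 + 94.74 + 200.6 + 75.27 = 612.5 kWh
Cost = 612.5 kWh × $0.0902 = $55.24

$55.24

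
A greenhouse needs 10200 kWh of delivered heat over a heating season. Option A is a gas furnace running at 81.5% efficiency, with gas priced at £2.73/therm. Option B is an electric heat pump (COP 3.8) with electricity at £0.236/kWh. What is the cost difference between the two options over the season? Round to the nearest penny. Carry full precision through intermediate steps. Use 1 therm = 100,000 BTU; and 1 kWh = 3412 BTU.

Heat load = 10200 kWh × 3412 = 34,802,400 BTU
Gas: input = 34,802,400 / 0.815 = 42,702,331 BTU = 427 therm → 427 × £2.73 = £1,165.77
Heat pump: 34,802,400 BTU / 3412 = 10,200 kWh heat; / 3.8 = 2,684 kWh in → × £0.236 = £633.47
Difference = |£1,165.77 − £633.47| = £532.30

£532.30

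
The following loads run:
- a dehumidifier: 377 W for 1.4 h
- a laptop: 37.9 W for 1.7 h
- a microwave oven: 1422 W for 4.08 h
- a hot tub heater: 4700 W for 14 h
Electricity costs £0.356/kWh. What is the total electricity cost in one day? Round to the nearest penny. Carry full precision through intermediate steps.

£25.70

dehumidifier: 377 W × 1.4 h = 528 Wh = 0.5278 kWh
laptop: 37.9 W × 1.7 h = 64 Wh = 0.06443 kWh
microwave oven: 1422 W × 4.08 h = 5,802 Wh = 5.802 kWh
hot tub heater: 4700 W × 14 h = 65,800 Wh = 65.8 kWh
Total energy = 0.5278 + 0.06443 + 5.802 + 65.8 = 72.19 kWh
Cost = 72.19 kWh × £0.356 = £25.70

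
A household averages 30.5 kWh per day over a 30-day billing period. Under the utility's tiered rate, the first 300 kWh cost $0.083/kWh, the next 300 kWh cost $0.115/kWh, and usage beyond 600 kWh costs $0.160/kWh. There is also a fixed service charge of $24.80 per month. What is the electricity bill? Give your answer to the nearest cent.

Usage = 30.5 kWh/day × 30 days = 915 kWh
First 300 kWh × $0.083 = $24.90
Next 300 kWh × $0.115 = $34.50
Remaining 315 kWh × $0.160 = $50.40
Energy charge = $109.80; + service $24.80 = $134.60

$134.60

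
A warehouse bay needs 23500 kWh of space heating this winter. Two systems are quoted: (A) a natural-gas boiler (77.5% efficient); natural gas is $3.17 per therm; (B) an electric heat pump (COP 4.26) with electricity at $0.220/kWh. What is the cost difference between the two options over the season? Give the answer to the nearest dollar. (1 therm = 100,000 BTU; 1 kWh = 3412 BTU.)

$2066

Heat load = 23500 kWh × 3412 = 80,182,000 BTU
Gas: input = 80,182,000 / 0.775 = 103,460,645 BTU = 1,035 therm → 1,035 × $3.17 = $3,279.70
Heat pump: 80,182,000 BTU / 3412 = 23,500 kWh heat; / 4.26 = 5,516 kWh in → × $0.220 = $1,213.62
Difference = |$3,279.70 − $1,213.62| = $2,066.09 ≈ $2066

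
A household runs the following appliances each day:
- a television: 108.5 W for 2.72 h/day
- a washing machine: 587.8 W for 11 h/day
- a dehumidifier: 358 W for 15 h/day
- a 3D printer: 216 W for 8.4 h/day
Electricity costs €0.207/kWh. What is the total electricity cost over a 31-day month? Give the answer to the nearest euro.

€89

television: 108.5 W × 2.72 h × 31 d = 9,149 Wh = 9.149 kWh
washing machine: 587.8 W × 11 h × 31 d = 200,440 Wh = 200.4 kWh
dehumidifier: 358 W × 15 h × 31 d = 166,470 Wh = 166.5 kWh
3D printer: 216 W × 8.4 h × 31 d = 56,246 Wh = 56.25 kWh
Total energy = 9.149 + 200.4 + 166.5 + 56.25 = 432.3 kWh
Cost = 432.3 kWh × €0.207 = €89.49 ≈ €89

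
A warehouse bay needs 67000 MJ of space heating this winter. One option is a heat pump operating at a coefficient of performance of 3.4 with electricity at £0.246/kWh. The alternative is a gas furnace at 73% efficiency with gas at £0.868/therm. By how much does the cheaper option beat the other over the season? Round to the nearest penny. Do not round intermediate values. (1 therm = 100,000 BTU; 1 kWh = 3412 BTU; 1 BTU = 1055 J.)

£591.57

Heat load = 67000 MJ = 67,000,000,000 J / 1055 = 63,507,109 BTU
Gas: input = 63,507,109 / 0.73 = 86,996,040 BTU = 870 therm → 870 × £0.868 = £755.13
Heat pump: 63,507,109 BTU / 3412 = 18,610 kWh heat; / 3.4 = 5,474 kWh in → × £0.246 = £1,346.70
Difference = |£755.13 − £1,346.70| = £591.57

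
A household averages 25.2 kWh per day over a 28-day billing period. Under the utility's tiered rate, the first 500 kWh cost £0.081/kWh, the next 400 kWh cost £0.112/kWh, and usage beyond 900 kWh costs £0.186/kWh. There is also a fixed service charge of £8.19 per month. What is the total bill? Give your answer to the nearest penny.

Usage = 25.2 kWh/day × 28 days = 705.6 kWh
First 500 kWh × £0.081 = £40.50
Next 205.6 kWh × £0.112 = £23.03
Remaining tier: 0 kWh (not reached)
Energy charge = £63.53; + service £8.19 = £71.72

£71.72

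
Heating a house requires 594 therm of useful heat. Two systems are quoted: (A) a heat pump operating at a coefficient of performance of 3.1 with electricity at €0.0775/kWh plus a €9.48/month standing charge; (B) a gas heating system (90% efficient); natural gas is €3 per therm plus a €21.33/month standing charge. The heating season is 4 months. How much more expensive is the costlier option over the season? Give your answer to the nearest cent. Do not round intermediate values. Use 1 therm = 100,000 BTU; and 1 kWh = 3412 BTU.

Heat load = 594 therm × 100,000 = 59,400,000 BTU
Gas: input = 59,400,000 / 0.90 = 66,000,000 BTU = 660 therm → 660 × €3 = €1,980.00; + 4 × €21.33 standing = €2,065.32
Heat pump: 59,400,000 BTU / 3412 = 17,410 kWh heat; / 3.1 = 5,616 kWh in → × €0.0775 = €435.23; + 4 × €9.48 standing = €473.15
Difference = |€2,065.32 − €473.15| = €1,592.17

€1592.17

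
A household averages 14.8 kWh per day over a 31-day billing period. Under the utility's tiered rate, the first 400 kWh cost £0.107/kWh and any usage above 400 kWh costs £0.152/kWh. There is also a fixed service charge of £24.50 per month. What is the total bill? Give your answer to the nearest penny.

£76.24

Usage = 14.8 kWh/day × 31 days = 458.8 kWh
First 400 kWh × £0.107 = £42.80
Remaining 58.8 kWh × £0.152 = £8.94
Energy charge = £51.74; + service £24.50 = £76.24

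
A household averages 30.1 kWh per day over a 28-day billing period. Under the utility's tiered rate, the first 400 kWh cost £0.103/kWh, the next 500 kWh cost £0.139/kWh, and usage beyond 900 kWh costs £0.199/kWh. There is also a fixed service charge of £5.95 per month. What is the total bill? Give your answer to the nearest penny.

Usage = 30.1 kWh/day × 28 days = 842.8 kWh
First 400 kWh × £0.103 = £41.20
Next 442.8 kWh × £0.139 = £61.55
Remaining tier: 0 kWh (not reached)
Energy charge = £102.75; + service £5.95 = £108.70

£108.70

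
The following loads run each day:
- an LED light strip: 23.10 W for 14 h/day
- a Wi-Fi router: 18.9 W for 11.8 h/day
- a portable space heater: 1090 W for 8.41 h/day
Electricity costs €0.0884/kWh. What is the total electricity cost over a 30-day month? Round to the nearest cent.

€25.76

LED light strip: 23.10 W × 14 h × 30 d = 9,702 Wh = 9.702 kWh
Wi-Fi router: 18.9 W × 11.8 h × 30 d = 6,691 Wh = 6.691 kWh
portable space heater: 1090 W × 8.41 h × 30 d = 275,007 Wh = 275 kWh
Total energy = 9.702 + 6.691 + 275 = 291.4 kWh
Cost = 291.4 kWh × €0.0884 = €25.76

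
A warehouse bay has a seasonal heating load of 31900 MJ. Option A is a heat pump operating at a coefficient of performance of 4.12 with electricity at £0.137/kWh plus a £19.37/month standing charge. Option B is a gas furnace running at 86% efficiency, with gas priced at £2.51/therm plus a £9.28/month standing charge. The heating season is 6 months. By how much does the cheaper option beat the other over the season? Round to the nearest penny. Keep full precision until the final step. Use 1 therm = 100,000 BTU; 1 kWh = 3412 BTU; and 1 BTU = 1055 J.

Heat load = 31900 MJ = 31,900,000,000 J / 1055 = 30,236,967 BTU
Gas: input = 30,236,967 / 0.86 = 35,159,264 BTU = 351.6 therm → 351.6 × £2.51 = £882.50; + 6 × £9.28 standing = £938.18
Heat pump: 30,236,967 BTU / 3412 = 8,862 kWh heat; / 4.12 = 2,151 kWh in → × £0.137 = £294.68; + 6 × £19.37 standing = £410.90
Difference = |£938.18 − £410.90| = £527.28

£527.28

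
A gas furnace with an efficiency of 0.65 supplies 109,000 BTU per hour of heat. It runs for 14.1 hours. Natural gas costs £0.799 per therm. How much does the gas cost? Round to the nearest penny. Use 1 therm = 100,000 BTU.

Heat delivered = 109,000 BTU/h × 14.1 h = 1,536,900 BTU
Gas input = 1,536,900 / 0.65 = 2,364,462 BTU
= 2,364,462 / 100,000 = 23.64 therm
Cost = 23.64 × £0.799/therm = £18.89

£18.89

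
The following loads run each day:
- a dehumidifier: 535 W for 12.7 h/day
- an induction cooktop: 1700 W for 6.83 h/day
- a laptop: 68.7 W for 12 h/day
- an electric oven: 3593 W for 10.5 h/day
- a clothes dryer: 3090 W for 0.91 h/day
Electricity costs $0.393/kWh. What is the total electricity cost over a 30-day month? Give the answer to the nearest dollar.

$705

dehumidifier: 535 W × 12.7 h × 30 d = 203,835 Wh = 203.8 kWh
induction cooktop: 1700 W × 6.83 h × 30 d = 348,330 Wh = 348.3 kWh
laptop: 68.7 W × 12 h × 30 d = 24,732 Wh = 24.73 kWh
electric oven: 3593 W × 10.5 h × 30 d = 1,131,795 Wh = 1,132 kWh
clothes dryer: 3090 W × 0.91 h × 30 d = 84,357 Wh = 84.36 kWh
Total energy = 203.8 + 348.3 + 24.73 + 1,132 + 84.36 = 1,793 kWh
Cost = 1,793 kWh × $0.393 = $704.67 ≈ $705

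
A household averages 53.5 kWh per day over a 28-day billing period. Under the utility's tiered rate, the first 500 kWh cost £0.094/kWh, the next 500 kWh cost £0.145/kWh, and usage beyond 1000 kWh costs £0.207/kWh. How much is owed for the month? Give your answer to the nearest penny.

Usage = 53.5 kWh/day × 28 days = 1498 kWh
First 500 kWh × £0.094 = £47.00
Next 500 kWh × £0.145 = £72.50
Remaining 498 kWh × £0.207 = £103.09
Total = £222.59

£222.59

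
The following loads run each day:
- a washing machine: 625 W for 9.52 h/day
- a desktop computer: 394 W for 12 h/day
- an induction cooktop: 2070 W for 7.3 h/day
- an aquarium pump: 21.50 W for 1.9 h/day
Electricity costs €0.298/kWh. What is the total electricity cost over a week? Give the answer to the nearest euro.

washing machine: 625 W × 9.52 h × 7 d = 41,650 Wh = 41.65 kWh
desktop computer: 394 W × 12 h × 7 d = 33,096 Wh = 33.1 kWh
induction cooktop: 2070 W × 7.3 h × 7 d = 105,777 Wh = 105.8 kWh
aquarium pump: 21.50 W × 1.9 h × 7 d = 286 Wh = 0.2859 kWh
Total energy = 41.65 + 33.1 + 105.8 + 0.2859 = 180.8 kWh
Cost = 180.8 kWh × €0.298 = €53.88 ≈ €54

€54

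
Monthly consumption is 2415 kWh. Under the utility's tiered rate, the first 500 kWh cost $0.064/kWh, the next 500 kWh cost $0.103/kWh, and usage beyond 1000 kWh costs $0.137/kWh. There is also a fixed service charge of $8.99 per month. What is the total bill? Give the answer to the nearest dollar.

First 500 kWh × $0.064 = $32.00
Next 500 kWh × $0.103 = $51.50
Remaining 1415 kWh × $0.137 = $193.86
Energy charge = $277.36; + service $8.99 = $286.35 ≈ $286

$286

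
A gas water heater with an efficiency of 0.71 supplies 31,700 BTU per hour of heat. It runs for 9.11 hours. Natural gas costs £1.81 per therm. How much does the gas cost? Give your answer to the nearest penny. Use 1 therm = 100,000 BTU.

£7.36

Heat delivered = 31,700 BTU/h × 9.11 h = 288,787 BTU
Gas input = 288,787 / 0.71 = 406,742 BTU
= 406,742 / 100,000 = 4.067 therm
Cost = 4.067 × £1.81/therm = £7.36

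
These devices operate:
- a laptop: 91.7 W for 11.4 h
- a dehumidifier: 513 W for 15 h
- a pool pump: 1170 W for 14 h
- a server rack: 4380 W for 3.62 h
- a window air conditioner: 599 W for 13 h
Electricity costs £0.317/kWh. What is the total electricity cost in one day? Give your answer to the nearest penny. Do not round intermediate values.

laptop: 91.7 W × 11.4 h = 1,045 Wh = 1.045 kWh
dehumidifier: 513 W × 15 h = 7,695 Wh = 7.695 kWh
pool pump: 1170 W × 14 h = 16,380 Wh = 16.38 kWh
server rack: 4380 W × 3.62 h = 15,856 Wh = 15.86 kWh
window air conditioner: 599 W × 13 h = 7,787 Wh = 7.787 kWh
Total energy = 1.045 + 7.695 + 16.38 + 15.86 + 7.787 = 48.76 kWh
Cost = 48.76 kWh × £0.317 = £15.46

£15.46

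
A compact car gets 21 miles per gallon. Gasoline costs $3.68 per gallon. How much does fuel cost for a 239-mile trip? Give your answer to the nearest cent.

Fuel = 239 mi / 21 mpg = 11.38 gal
Cost = 11.38 gal × $3.68/gal = $41.88

$41.88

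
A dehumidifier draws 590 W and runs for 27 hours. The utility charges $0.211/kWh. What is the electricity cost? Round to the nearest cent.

$3.36

Energy = 590 W × 27 h = 15,930 Wh = 15.93 kWh
Cost = 15.93 kWh × $0.211/kWh = $3.36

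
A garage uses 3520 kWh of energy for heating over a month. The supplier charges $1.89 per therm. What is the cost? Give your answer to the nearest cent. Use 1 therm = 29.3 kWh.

3520 kWh × (0.03413 therm/kWh) = 120.1 therm
Cost = 120.1 therm × $1.89/therm = $227.06

$227.06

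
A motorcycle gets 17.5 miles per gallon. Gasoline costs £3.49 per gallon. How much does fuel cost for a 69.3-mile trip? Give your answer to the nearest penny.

Fuel = 69.3 mi / 17.5 mpg = 3.96 gal
Cost = 3.96 gal × £3.49/gal = £13.82

£13.82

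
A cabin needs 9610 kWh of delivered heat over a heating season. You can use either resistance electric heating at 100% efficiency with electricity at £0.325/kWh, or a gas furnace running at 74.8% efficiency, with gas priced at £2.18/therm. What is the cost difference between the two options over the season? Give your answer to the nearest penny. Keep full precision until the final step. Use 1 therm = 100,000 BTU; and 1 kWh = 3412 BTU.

£2167.63

Heat load = 9610 kWh × 3412 = 32,789,320 BTU
Gas: input = 32,789,320 / 0.748 = 43,835,989 BTU = 438.4 therm → 438.4 × £2.18 = £955.62
Electric: 32,789,320 BTU / 3412 = 9,610 kWh → × £0.325 = £3,123.25
Difference = |£955.62 − £3,123.25| = £2,167.63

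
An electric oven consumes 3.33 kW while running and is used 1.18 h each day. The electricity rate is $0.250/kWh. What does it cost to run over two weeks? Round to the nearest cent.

$13.75

Energy = 3330 W × 1.18 h/day × 14 days = 55,012 Wh = 55.01 kWh
Cost = 55.01 kWh × $0.250/kWh = $13.75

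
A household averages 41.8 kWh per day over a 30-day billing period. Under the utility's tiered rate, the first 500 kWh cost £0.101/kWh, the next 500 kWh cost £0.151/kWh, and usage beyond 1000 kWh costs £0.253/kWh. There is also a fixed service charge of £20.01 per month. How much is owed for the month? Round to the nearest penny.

£210.27

Usage = 41.8 kWh/day × 30 days = 1254 kWh
First 500 kWh × £0.101 = £50.50
Next 500 kWh × £0.151 = £75.50
Remaining 254 kWh × £0.253 = £64.26
Energy charge = £190.26; + service £20.01 = £210.27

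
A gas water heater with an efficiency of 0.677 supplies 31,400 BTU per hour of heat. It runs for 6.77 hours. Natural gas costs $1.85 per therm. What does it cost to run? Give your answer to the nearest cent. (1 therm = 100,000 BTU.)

$5.81

Heat delivered = 31,400 BTU/h × 6.77 h = 212,578 BTU
Gas input = 212,578 / 0.677 = 314,000 BTU
= 314,000 / 100,000 = 3.14 therm
Cost = 3.14 × $1.85/therm = $5.81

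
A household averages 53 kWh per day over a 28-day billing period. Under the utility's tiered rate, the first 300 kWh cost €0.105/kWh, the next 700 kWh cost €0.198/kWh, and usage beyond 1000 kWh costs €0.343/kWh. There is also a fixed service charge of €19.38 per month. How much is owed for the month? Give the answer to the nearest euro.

Usage = 53 kWh/day × 28 days = 1484 kWh
First 300 kWh × €0.105 = €31.50
Next 700 kWh × €0.198 = €138.60
Remaining 484 kWh × €0.343 = €166.01
Energy charge = €336.11; + service €19.38 = €355.49 ≈ €355

€355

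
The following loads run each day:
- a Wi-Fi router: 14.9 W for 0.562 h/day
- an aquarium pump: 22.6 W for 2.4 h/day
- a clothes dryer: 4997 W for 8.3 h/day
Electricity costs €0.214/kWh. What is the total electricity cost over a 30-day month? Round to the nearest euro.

€267

Wi-Fi router: 14.9 W × 0.562 h × 30 d = 251 Wh = 0.2512 kWh
aquarium pump: 22.6 W × 2.4 h × 30 d = 1,627 Wh = 1.627 kWh
clothes dryer: 4997 W × 8.3 h × 30 d = 1,244,253 Wh = 1,244 kWh
Total energy = 0.2512 + 1.627 + 1,244 = 1,246 kWh
Cost = 1,246 kWh × €0.214 = €266.67 ≈ €267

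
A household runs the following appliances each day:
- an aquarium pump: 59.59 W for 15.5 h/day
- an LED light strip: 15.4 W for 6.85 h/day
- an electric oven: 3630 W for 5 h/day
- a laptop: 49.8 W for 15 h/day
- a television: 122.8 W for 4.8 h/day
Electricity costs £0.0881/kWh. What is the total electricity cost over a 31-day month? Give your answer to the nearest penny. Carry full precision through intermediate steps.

aquarium pump: 59.59 W × 15.5 h × 31 d = 28,633 Wh = 28.63 kWh
LED light strip: 15.4 W × 6.85 h × 31 d = 3,270 Wh = 3.27 kWh
electric oven: 3630 W × 5 h × 31 d = 562,650 Wh = 562.6 kWh
laptop: 49.8 W × 15 h × 31 d = 23,157 Wh = 23.16 kWh
television: 122.8 W × 4.8 h × 31 d = 18,273 Wh = 18.27 kWh
Total energy = 28.63 + 3.27 + 562.6 + 23.16 + 18.27 = 636 kWh
Cost = 636 kWh × £0.0881 = £56.03

£56.03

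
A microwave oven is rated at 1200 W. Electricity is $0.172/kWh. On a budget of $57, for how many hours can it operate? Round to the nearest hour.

Energy budget = $57 / $0.172 per kWh = 331.4 kWh = 331,395 Wh
Runtime = 331,395 Wh / 1200 W = 276.2 h

276 h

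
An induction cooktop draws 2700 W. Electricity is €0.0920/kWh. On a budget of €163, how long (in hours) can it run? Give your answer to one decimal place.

Energy budget = €163 / €0.0920 per kWh = 1,772 kWh = 1,771,739 Wh
Runtime = 1,771,739 Wh / 2700 W = 656.2 h

656.2 h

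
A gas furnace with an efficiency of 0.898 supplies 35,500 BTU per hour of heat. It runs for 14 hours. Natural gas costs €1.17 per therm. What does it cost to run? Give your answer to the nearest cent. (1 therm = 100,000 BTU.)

Heat delivered = 35,500 BTU/h × 14 h = 497,000 BTU
Gas input = 497,000 / 0.898 = 553,452 BTU
= 553,452 / 100,000 = 5.535 therm
Cost = 5.535 × €1.17/therm = €6.48

€6.48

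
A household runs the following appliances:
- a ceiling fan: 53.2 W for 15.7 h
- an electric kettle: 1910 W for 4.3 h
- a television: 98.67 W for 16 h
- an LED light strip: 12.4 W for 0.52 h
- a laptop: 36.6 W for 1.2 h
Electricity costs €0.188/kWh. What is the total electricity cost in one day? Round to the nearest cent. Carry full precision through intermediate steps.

ceiling fan: 53.2 W × 15.7 h = 835 Wh = 0.8352 kWh
electric kettle: 1910 W × 4.3 h = 8,213 Wh = 8.213 kWh
television: 98.67 W × 16 h = 1,579 Wh = 1.579 kWh
LED light strip: 12.4 W × 0.52 h = 6 Wh = 0.006448 kWh
laptop: 36.6 W × 1.2 h = 44 Wh = 0.04392 kWh
Total energy = 0.8352 + 8.213 + 1.579 + 0.006448 + 0.04392 = 10.68 kWh
Cost = 10.68 kWh × €0.188 = €2.01

€2.01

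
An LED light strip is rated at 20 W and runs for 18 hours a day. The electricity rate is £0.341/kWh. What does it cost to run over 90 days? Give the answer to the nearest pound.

Energy = 20 W × 18 h/day × 90 days = 32,400 Wh = 32.4 kWh
Cost = 32.4 kWh × £0.341/kWh = £11.05 ≈ £11

£11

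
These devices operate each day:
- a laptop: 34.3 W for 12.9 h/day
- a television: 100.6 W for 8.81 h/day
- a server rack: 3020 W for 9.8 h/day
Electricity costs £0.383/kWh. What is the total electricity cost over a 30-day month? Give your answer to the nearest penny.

laptop: 34.3 W × 12.9 h × 30 d = 13,274 Wh = 13.27 kWh
television: 100.6 W × 8.81 h × 30 d = 26,589 Wh = 26.59 kWh
server rack: 3020 W × 9.8 h × 30 d = 887,880 Wh = 887.9 kWh
Total energy = 13.27 + 26.59 + 887.9 = 927.7 kWh
Cost = 927.7 kWh × £0.383 = £355.33

£355.33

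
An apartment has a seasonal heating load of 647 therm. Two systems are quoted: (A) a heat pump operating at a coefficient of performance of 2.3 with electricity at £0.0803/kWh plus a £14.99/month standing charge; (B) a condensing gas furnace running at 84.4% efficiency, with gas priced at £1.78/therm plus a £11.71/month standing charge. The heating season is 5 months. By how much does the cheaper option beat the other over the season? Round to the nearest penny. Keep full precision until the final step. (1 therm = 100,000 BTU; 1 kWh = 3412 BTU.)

Heat load = 647 therm × 100,000 = 64,700,000 BTU
Gas: input = 64,700,000 / 0.844 = 76,658,768 BTU = 766.6 therm → 766.6 × £1.78 = £1,364.53; + 5 × £11.71 standing = £1,423.08
Heat pump: 64,700,000 BTU / 3412 = 18,960 kWh heat; / 2.3 = 8,245 kWh in → × £0.0803 = £662.04; + 5 × £14.99 standing = £736.99
Difference = |£1,423.08 − £736.99| = £686.09

£686.09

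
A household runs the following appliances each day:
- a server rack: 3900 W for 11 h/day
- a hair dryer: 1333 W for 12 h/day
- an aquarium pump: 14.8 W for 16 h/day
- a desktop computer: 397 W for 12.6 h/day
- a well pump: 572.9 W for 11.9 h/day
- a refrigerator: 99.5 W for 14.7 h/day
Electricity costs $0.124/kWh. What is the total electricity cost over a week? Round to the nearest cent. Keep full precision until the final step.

$62.86

server rack: 3900 W × 11 h × 7 d = 300,300 Wh = 300.3 kWh
hair dryer: 1333 W × 12 h × 7 d = 111,972 Wh = 112 kWh
aquarium pump: 14.8 W × 16 h × 7 d = 1,658 Wh = 1.658 kWh
desktop computer: 397 W × 12.6 h × 7 d = 35,015 Wh = 35.02 kWh
well pump: 572.9 W × 11.9 h × 7 d = 47,723 Wh = 47.72 kWh
refrigerator: 99.5 W × 14.7 h × 7 d = 10,239 Wh = 10.24 kWh
Total energy = 300.3 + 112 + 1.658 + 35.02 + 47.72 + 10.24 = 506.9 kWh
Cost = 506.9 kWh × $0.124 = $62.86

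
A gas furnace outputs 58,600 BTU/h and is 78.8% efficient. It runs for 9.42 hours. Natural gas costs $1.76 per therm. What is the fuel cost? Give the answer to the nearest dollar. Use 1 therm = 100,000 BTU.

Heat delivered = 58,600 BTU/h × 9.42 h = 552,012 BTU
Gas input = 552,012 / 0.788 = 700,523 BTU
= 700,523 / 100,000 = 7.005 therm
Cost = 7.005 × $1.76/therm = $12.33 ≈ $12

$12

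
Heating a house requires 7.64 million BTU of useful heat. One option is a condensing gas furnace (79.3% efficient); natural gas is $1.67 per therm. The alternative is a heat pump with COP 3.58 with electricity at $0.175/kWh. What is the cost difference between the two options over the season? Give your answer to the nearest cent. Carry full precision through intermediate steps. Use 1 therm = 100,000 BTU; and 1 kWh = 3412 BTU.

$51.44

Heat load = 7.64 × 10⁶ BTU = 7,640,000 BTU
Gas: input = 7,640,000 / 0.793 = 9,634,300 BTU = 96.34 therm → 96.34 × $1.67 = $160.89
Heat pump: 7,640,000 BTU / 3412 = 2,239 kWh heat; / 3.58 = 625.5 kWh in → × $0.175 = $109.46
Difference = |$160.89 − $109.46| = $51.44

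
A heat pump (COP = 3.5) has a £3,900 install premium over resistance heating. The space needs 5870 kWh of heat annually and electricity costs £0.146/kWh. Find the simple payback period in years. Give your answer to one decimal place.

6.4 years

Resistance: 5870 kWh × £0.146 = £857.02/yr
Heat pump: 5870 / 3.5 = 1677 kWh in → × £0.146 = £244.86/yr
Annual savings = £612.16
Payback = £3,900 / £612.16 = 6.37 years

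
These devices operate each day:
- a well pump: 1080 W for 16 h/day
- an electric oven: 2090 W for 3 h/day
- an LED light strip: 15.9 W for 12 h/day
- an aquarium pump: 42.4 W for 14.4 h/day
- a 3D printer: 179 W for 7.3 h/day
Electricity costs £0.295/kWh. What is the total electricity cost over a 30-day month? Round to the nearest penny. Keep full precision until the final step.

£227.07

well pump: 1080 W × 16 h × 30 d = 518,400 Wh = 518.4 kWh
electric oven: 2090 W × 3 h × 30 d = 188,100 Wh = 188.1 kWh
LED light strip: 15.9 W × 12 h × 30 d = 5,724 Wh = 5.724 kWh
aquarium pump: 42.4 W × 14.4 h × 30 d = 18,317 Wh = 18.32 kWh
3D printer: 179 W × 7.3 h × 30 d = 39,201 Wh = 39.2 kWh
Total energy = 518.4 + 188.1 + 5.724 + 18.32 + 39.2 = 769.7 kWh
Cost = 769.7 kWh × £0.295 = £227.07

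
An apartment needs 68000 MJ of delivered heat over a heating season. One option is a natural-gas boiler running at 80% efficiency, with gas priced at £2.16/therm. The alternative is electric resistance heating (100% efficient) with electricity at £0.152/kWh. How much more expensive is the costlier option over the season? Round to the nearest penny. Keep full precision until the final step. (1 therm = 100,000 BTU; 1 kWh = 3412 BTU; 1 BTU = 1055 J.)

Heat load = 68000 MJ = 68,000,000,000 J / 1055 = 64,454,976 BTU
Gas: input = 64,454,976 / 0.80 = 80,568,720 BTU = 805.7 therm → 805.7 × £2.16 = £1,740.28
Electric: 64,454,976 BTU / 3412 = 18,890 kWh → × £0.152 = £2,871.38
Difference = |£1,740.28 − £2,871.38| = £1,131.10

£1131.10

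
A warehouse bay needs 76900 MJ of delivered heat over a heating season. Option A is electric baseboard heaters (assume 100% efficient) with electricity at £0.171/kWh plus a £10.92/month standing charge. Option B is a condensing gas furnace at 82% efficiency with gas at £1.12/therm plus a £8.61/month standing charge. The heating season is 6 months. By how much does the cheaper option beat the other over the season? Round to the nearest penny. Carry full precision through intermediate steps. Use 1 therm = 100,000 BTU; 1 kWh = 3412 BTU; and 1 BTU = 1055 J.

Heat load = 76900 MJ = 76,900,000,000 J / 1055 = 72,890,995 BTU
Gas: input = 72,890,995 / 0.82 = 88,891,458 BTU = 888.9 therm → 888.9 × £1.12 = £995.58; + 6 × £8.61 standing = £1,047.24
Electric: 72,890,995 BTU / 3412 = 21,360 kWh → × £0.171 = £3,653.10; + 6 × £10.92 standing = £3,718.62
Difference = |£1,047.24 − £3,718.62| = £2,671.37

£2671.37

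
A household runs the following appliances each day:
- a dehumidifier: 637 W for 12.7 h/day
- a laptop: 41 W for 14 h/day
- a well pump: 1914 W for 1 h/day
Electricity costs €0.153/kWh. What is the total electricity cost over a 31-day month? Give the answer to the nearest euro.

dehumidifier: 637 W × 12.7 h × 31 d = 250,787 Wh = 250.8 kWh
laptop: 41 W × 14 h × 31 d = 17,794 Wh = 17.79 kWh
well pump: 1914 W × 1 h × 31 d = 59,334 Wh = 59.33 kWh
Total energy = 250.8 + 17.79 + 59.33 = 327.9 kWh
Cost = 327.9 kWh × €0.153 = €50.17 ≈ €50

€50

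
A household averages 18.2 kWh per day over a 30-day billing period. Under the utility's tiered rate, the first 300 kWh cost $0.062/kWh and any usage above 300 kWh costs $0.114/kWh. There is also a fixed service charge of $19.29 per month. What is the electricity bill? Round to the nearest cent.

$65.93

Usage = 18.2 kWh/day × 30 days = 546 kWh
First 300 kWh × $0.062 = $18.60
Remaining 246 kWh × $0.114 = $28.04
Energy charge = $46.64; + service $19.29 = $65.93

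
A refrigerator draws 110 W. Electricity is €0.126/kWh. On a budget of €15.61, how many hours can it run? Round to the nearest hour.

1126 h

Energy budget = €15.61 / €0.126 per kWh = 123.9 kWh = 123,889 Wh
Runtime = 123,889 Wh / 110 W = 1,126 h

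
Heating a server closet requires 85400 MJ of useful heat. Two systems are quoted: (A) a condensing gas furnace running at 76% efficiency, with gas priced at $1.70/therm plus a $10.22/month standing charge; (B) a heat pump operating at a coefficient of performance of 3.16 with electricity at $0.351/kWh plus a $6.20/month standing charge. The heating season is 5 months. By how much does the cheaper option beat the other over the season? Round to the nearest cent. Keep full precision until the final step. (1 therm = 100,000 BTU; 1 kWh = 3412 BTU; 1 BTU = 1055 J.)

$804.44

Heat load = 85400 MJ = 85,400,000,000 J / 1055 = 80,947,867 BTU
Gas: input = 80,947,867 / 0.76 = 106,510,352 BTU = 1,065 therm → 1,065 × $1.70 = $1,810.68; + 5 × $10.22 standing = $1,861.78
Heat pump: 80,947,867 BTU / 3412 = 23,720 kWh heat; / 3.16 = 7,508 kWh in → × $0.351 = $2,635.22; + 5 × $6.20 standing = $2,666.22
Difference = |$1,861.78 − $2,666.22| = $804.44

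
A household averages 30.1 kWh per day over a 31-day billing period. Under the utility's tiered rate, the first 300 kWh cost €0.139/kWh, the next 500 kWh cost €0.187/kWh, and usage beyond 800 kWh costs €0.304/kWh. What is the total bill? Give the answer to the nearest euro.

€176

Usage = 30.1 kWh/day × 31 days = 933.1 kWh
First 300 kWh × €0.139 = €41.70
Next 500 kWh × €0.187 = €93.50
Remaining 133.1 kWh × €0.304 = €40.46
Total = €175.66 ≈ €176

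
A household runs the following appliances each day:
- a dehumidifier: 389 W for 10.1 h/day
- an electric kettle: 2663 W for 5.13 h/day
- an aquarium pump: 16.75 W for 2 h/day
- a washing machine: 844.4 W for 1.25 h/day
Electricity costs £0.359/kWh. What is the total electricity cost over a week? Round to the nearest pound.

£47

dehumidifier: 389 W × 10.1 h × 7 d = 27,502 Wh = 27.5 kWh
electric kettle: 2663 W × 5.13 h × 7 d = 95,628 Wh = 95.63 kWh
aquarium pump: 16.75 W × 2 h × 7 d = 234 Wh = 0.2345 kWh
washing machine: 844.4 W × 1.25 h × 7 d = 7,388 Wh = 7.388 kWh
Total energy = 27.5 + 95.63 + 0.2345 + 7.388 = 130.8 kWh
Cost = 130.8 kWh × £0.359 = £46.94 ≈ £47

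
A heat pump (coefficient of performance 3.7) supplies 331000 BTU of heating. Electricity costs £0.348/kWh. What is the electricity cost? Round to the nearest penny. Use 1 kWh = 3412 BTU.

Heat delivered = 331,000 BTU / 3412 = 97.01 kWh
Electrical input = 97.01 kWh / 3.7 = 26.22 kWh
Cost = 26.22 × £0.348/kWh = £9.12

£9.12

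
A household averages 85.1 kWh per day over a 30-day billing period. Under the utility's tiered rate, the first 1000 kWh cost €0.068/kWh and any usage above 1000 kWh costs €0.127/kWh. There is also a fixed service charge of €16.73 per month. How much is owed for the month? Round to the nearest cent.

€281.96

Usage = 85.1 kWh/day × 30 days = 2553 kWh
First 1000 kWh × €0.068 = €68.00
Remaining 1553 kWh × €0.127 = €197.23
Energy charge = €265.23; + service €16.73 = €281.96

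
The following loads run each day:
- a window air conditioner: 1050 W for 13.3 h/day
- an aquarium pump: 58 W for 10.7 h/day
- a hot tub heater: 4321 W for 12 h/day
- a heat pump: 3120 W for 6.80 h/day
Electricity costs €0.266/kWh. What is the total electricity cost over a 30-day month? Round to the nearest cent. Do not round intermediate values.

window air conditioner: 1050 W × 13.3 h × 30 d = 418,950 Wh = 418.9 kWh
aquarium pump: 58 W × 10.7 h × 30 d = 18,618 Wh = 18.62 kWh
hot tub heater: 4321 W × 12 h × 30 d = 1,555,560 Wh = 1,556 kWh
heat pump: 3120 W × 6.80 h × 30 d = 636,480 Wh = 636.5 kWh
Total energy = 418.9 + 18.62 + 1,556 + 636.5 = 2,630 kWh
Cost = 2,630 kWh × €0.266 = €699.48

€699.48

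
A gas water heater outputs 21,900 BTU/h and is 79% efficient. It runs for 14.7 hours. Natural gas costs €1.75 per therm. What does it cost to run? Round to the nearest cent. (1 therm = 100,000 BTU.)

€7.13

Heat delivered = 21,900 BTU/h × 14.7 h = 321,930 BTU
Gas input = 321,930 / 0.79 = 407,506 BTU
= 407,506 / 100,000 = 4.075 therm
Cost = 4.075 × €1.75/therm = €7.13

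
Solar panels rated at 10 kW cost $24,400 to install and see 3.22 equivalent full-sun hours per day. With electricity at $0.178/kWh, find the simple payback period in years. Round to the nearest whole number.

12 years

Daily generation = 10 kW × 3.22 h = 32.2 kWh
Annual generation = 32.2 × 365 = 11753 kWh
Annual savings = 11753 × $0.178 = $2,092.03
Payback = $24,400 / $2,092.03 = 11.7 years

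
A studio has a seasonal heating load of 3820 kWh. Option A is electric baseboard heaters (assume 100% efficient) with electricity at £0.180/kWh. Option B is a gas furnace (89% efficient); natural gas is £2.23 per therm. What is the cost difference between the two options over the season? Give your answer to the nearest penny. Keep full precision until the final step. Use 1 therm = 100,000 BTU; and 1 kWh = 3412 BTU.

Heat load = 3820 kWh × 3412 = 13,033,840 BTU
Gas: input = 13,033,840 / 0.89 = 14,644,764 BTU = 146.4 therm → 146.4 × £2.23 = £326.58
Electric: 13,033,840 BTU / 3412 = 3,820 kWh → × £0.180 = £687.60
Difference = |£326.58 − £687.60| = £361.02

£361.02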